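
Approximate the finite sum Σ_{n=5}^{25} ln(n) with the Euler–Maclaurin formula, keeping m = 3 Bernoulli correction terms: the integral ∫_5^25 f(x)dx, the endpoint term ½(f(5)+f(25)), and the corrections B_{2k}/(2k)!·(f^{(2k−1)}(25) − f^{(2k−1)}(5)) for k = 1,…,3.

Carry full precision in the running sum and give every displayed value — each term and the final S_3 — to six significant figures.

S_3 ≈ 54.8256

∫_5^25 ln(x) dx evaluates to 52.4247.
½[f(5) + f(25)] = ½[1.60944 + 3.21888] = 2.41416.
Running total after boundary: 54.8389.
k=1: B_{2}/(2)! × [f^{(1)}(25) − f^{(1)}(5)] = 1/12 × (0.0400000 − 0.200000) = -0.0133333.
Running total after k=1: 54.8255.
k=2: B_{4}/(4)! × [f^{(3)}(25) − f^{(3)}(5)] = −1/720 × (0.000128000 − 0.0160000) = 2.20444e-05.
Running total after k=2: 54.8256.
k=3: B_{6}/(6)! × [f^{(5)}(25) − f^{(5)}(5)] = 1/30240 × (2.45760e-06 − 0.00768000) = -2.53887e-07.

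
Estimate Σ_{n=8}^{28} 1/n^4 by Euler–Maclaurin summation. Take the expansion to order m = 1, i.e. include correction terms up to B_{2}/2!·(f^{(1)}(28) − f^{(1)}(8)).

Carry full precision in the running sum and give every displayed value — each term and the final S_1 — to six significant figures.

The integral term ∫_8^28 1/x^4 dx = 0.000635857.
½[f(8) + f(28)] = ½[0.000244141 + 1.62693e-06] = 0.000122884.
So far: 0.000758741.
k=1: B_{2}/(2)! × [f^{(1)}(28) − f^{(1)}(8)] = 1/12 × (-2.32418e-07 − (-0.000122070)) = 1.01532e-05.

S_1 ≈ 0.000768894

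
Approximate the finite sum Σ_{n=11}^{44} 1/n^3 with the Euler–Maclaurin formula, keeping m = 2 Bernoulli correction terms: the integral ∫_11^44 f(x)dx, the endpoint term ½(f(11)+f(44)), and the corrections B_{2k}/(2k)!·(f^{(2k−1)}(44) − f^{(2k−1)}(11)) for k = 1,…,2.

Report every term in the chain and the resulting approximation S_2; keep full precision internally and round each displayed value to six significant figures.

S_2 ≈ 0.00427246

∫_11^44 1/x^3 dx evaluates to 0.00387397.
½[f(11) + f(44)] = ½[0.000751315 + 1.17393e-05] = 0.000381527.
Running total after boundary: 0.00425549.
Order-1 term: 1/12 · (-8.00406e-07 − (-0.000204904)) = 1.70086e-05.
After k=1: 0.00427250.
Order-2 term: −1/720 · (-8.26866e-09 − (-3.38684e-05)) = -4.70280e-08.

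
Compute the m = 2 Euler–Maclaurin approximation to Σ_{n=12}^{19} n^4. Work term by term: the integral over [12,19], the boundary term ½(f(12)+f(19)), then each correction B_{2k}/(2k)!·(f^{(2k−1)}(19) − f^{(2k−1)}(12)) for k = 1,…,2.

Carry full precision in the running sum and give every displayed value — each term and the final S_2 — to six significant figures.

∫_12^19 x^4 dx evaluates to 445453.
Endpoint term: (f(12) + f(19))/2 = (20736.0 + 130321)/2 = 75528.5.
Integral + boundary = 520982.
k=1: B_{2}/(2)! × [f^{(1)}(19) − f^{(1)}(12)] = 1/12 × (27436.0 − 6912.00) = 1710.33.
Partial sum through k=1: 522692.
k=2: B_{4}/(4)! × [f^{(3)}(19) − f^{(3)}(12)] = −1/720 × (456.000 − 288.000) = -0.233333.

S_2 ≈ 522692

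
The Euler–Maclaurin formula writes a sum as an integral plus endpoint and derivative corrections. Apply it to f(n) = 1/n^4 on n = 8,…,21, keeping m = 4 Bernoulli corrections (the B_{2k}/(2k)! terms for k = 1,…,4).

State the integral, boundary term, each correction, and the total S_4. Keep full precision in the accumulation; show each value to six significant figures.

∫_8^21 1/x^4 dx evaluates to 0.000615048.
½[f(8) + f(21)] = ½[0.000244141 + 5.14189e-06] = 0.000124641.
Integral + boundary = 0.000739690.
k=1: B_{2}/(2)! × [f^{(1)}(21) − f^{(1)}(8)] = 1/12 × (-9.79408e-07 − (-0.000122070)) = 1.00909e-05.
Running total after k=1: 0.000749781.
k=2: B_{4}/(4)! × [f^{(3)}(21) − f^{(3)}(8)] = −1/720 × (-6.66264e-08 − (-5.72205e-05)) = -7.93803e-08.
Running total after k=2: 0.000749701.
k=3: B_{6}/(6)! × [f^{(5)}(21) − f^{(5)}(8)] = 1/30240 × (-8.46049e-09 − (-5.00679e-05)) = 1.65540e-09.
Running total after k=3: 0.000749703.
k=4: B_{8}/(8)! × [f^{(7)}(21) − f^{(7)}(8)] = −1/1209600 × (-1.72663e-09 − (-7.04080e-05)) = -5.82062e-11.

S_4 ≈ 0.000749703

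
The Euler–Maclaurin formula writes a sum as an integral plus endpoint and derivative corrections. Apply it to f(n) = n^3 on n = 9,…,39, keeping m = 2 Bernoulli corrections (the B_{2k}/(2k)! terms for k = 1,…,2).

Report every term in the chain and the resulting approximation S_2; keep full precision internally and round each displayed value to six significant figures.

S_2 ≈ 607104

Integral: ∫_9^39 x^3 dx = 576720.
½[f(9) + f(39)] = ½[729.000 + 59319.0] = 30024.0.
Running total after boundary: 606744.
Order-1 term: 1/12 · (4563.00 − 243.000) = 360.000.
Running total after k=1: 607104.
Order-2 term: −1/720 · (6.00000 − 6.00000) = 0.00000.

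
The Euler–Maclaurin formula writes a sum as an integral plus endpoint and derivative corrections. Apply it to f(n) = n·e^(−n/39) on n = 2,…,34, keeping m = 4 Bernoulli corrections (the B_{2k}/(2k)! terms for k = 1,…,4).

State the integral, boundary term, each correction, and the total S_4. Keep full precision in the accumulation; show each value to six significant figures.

S_4 ≈ 336.440

The integral term ∫_2^34 x·e^(−x/39) dx = 328.451.
Endpoint term: (f(2) + f(34))/2 = (1.90002 + 14.2188)/2 = 8.05942.
Running total after boundary: 336.510.
Order-1 term: 1/12 · (0.0536154 − 0.901292) = -0.0706397.
After k=1: 336.440.
Order-2 term: −1/720 · (0.000585152 − 0.00184176) = 1.74529e-06.
After k=2: 336.440.
Order-3 term: 1/30240 · (7.46255e-07 − 2.03218e-06) = -4.25241e-11.
After k=3: 336.440.
Order-4 term: −1/1209600 · (7.28333e-10 − 1.87605e-09) = 9.48844e-16.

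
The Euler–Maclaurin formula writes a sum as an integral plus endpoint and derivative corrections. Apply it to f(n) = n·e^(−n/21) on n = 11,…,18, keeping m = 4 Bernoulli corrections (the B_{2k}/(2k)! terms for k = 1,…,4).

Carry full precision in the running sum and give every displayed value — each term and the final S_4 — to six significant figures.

S_4 ≈ 57.4957

∫_11^18 x·e^(−x/21) dx evaluates to 50.4374.
Endpoint term: (f(11) + f(18))/2 = (6.51486 + 7.63871)/2 = 7.07679.
So far: 57.5142.
k=1: B_{2}/(2)! × [f^{(1)}(18) − f^{(1)}(11)] = 1/12 × (0.0606247 − 0.282029) = -0.0184503.
After k=1: 57.4957.
k=2: B_{4}/(4)! × [f^{(3)}(18) − f^{(3)}(11)] = −1/720 × (0.00206206 − 0.00332551) = 1.75478e-06.
After k=2: 57.4957.
k=3: B_{6}/(6)! × [f^{(5)}(18) − f^{(5)}(11)] = 1/30240 × (9.04004e-06 − 1.36315e-05) = -1.51834e-10.
After k=3: 57.4957.
k=4: B_{8}/(8)! × [f^{(7)}(18) − f^{(7)}(11)] = −1/1209600 × (3.03950e-08 − 4.47215e-08) = 1.18440e-14.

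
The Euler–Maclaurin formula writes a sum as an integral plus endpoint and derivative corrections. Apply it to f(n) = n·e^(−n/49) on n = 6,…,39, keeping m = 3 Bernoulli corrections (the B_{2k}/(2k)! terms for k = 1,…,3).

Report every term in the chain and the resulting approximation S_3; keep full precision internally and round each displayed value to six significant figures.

The integral term ∫_6^39 x·e^(−x/49) dx = 438.973.
Endpoint term: (f(6) + f(39))/2 = (5.30851 + 17.5955)/2 = 11.4520.
So far: 450.425.
Correction k=1: B_{2}/2! · (f^{(1)}(39) − f^{(1)}(6)) = 1/12 · (0.0920748 − 0.776414) = -0.0570283.
Partial sum through k=1: 450.368.
Correction k=2: B_{4}/4! · (f^{(3)}(39) − f^{(3)}(6)) = −1/720 · (0.000414164 − 0.00106036) = 8.97489e-07.
Partial sum through k=2: 450.368.
Correction k=3: B_{6}/6! · (f^{(5)}(39) − f^{(5)}(6)) = 1/30240 · (3.29021e-07 − 7.48581e-07) = -1.38743e-11.

S_3 ≈ 450.368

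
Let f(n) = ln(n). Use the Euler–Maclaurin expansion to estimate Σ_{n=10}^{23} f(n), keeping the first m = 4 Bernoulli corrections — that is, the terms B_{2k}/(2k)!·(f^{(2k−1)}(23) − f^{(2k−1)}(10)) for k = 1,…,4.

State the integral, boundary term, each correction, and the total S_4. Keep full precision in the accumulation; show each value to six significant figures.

The integral term ∫_10^23 ln(x) dx = 36.0905.
Endpoint term: (f(10) + f(23))/2 = (2.30259 + 3.13549)/2 = 2.71904.
Integral + boundary = 38.8096.
Correction k=1: B_{2}/2! · (f^{(1)}(23) − f^{(1)}(10)) = 1/12 · (0.0434783 − 0.100000) = -0.00471014.
After k=1: 38.8048.
Correction k=2: B_{4}/4! · (f^{(3)}(23) − f^{(3)}(10)) = −1/720 · (0.000164379 − 0.00200000) = 2.54947e-06.
After k=2: 38.8048.
Correction k=3: B_{6}/6! · (f^{(5)}(23) − f^{(5)}(10)) = 1/30240 · (3.72883e-06 − 0.000240000) = -7.81320e-09.
After k=3: 38.8048.
Correction k=4: B_{8}/8! · (f^{(7)}(23) − f^{(7)}(10)) = −1/1209600 · (2.11465e-07 − 7.20000e-05) = 5.93490e-11.

S_4 ≈ 38.8048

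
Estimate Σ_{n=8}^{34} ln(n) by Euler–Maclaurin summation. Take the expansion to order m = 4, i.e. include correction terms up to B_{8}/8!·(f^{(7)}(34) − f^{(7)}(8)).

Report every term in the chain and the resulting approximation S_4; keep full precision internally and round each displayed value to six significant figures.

∫_8^34 ln(x) dx evaluates to 77.2607.
Endpoint term: (f(8) + f(34))/2 = (2.07944 + 3.52636)/2 = 2.80290.
Running total after boundary: 80.0636.
Correction k=1: B_{2}/2! · (f^{(1)}(34) − f^{(1)}(8)) = 1/12 · (0.0294118 − 0.125000) = -0.00796569.
After k=1: 80.0557.
Correction k=2: B_{4}/4! · (f^{(3)}(34) − f^{(3)}(8)) = −1/720 · (5.08854e-05 − 0.00390625) = 5.35467e-06.
After k=2: 80.0557.
Correction k=3: B_{6}/6! · (f^{(5)}(34) − f^{(5)}(8)) = 1/30240 · (5.28222e-07 − 0.000732422) = -2.42028e-08.
After k=3: 80.0557.
Correction k=4: B_{8}/8! · (f^{(7)}(34) − f^{(7)}(8)) = −1/1209600 · (1.37082e-08 − 0.000343323) = 2.83820e-10.

S_4 ≈ 80.0557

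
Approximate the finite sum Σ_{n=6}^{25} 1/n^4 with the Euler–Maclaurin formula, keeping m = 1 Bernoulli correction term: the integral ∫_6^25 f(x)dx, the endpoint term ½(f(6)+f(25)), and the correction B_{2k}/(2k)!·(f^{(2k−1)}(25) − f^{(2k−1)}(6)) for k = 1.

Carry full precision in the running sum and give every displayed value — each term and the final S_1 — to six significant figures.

Integral: ∫_6^25 1/x^4 dx = 0.00152188.
½[f(6) + f(25)] = ½[0.000771605 + 2.56000e-06] = 0.000387082.
Integral + boundary = 0.00190896.
k=1: B_{2}/(2)! × [f^{(1)}(25) − f^{(1)}(6)] = 1/12 × (-4.09600e-07 − (-0.000514403)) = 4.28328e-05.

S_1 ≈ 0.00195179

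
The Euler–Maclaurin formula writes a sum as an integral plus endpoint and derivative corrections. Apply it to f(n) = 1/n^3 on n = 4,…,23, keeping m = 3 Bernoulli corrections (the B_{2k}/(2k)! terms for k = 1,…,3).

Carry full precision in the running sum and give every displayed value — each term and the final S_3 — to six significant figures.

S_3 ≈ 0.0391150

The integral term ∫_4^23 1/x^3 dx = 0.0303048.
Endpoint term: (f(4) + f(23))/2 = (0.0156250 + 8.21895e-05)/2 = 0.00785359.
So far: 0.0381584.
Correction k=1: B_{2}/2! · (f^{(1)}(23) − f^{(1)}(4)) = 1/12 · (-1.07204e-05 − (-0.0117188)) = 0.000975669.
Partial sum through k=1: 0.0391341.
Correction k=2: B_{4}/4! · (f^{(3)}(23) − f^{(3)}(4)) = −1/720 · (-4.05307e-07 − (-0.0146484)) = -2.03445e-05.
Partial sum through k=2: 0.0391137.
Correction k=3: B_{6}/6! · (f^{(5)}(23) − f^{(5)}(4)) = 1/30240 · (-3.21794e-08 − (-0.0384521)) = 1.27156e-06.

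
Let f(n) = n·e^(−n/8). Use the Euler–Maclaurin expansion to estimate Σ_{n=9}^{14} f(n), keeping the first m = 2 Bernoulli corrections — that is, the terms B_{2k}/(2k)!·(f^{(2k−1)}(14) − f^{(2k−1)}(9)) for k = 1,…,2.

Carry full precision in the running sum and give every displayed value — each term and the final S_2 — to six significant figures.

S_2 ≈ 16.2384

The integral term ∫_9^14 x·e^(−x/8) dx = 13.5685.
Endpoint term: (f(9) + f(14))/2 = (2.92187 + 2.43284)/2 = 2.67735.
Integral + boundary = 16.2459.
Correction k=1: B_{2}/2! · (f^{(1)}(14) − f^{(1)}(9)) = 1/12 · (-0.130330 − (-0.0405816)) = -0.00747907.
Partial sum through k=1: 16.2384.
Correction k=2: B_{4}/4! · (f^{(3)}(14) − f^{(3)}(9)) = −1/720 · (0.00339402 − 0.00951130) = 8.49622e-06.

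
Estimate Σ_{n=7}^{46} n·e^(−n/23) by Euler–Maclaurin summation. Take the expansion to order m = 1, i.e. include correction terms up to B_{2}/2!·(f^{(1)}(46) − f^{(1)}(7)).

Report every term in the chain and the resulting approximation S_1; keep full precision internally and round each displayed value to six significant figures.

The integral term ∫_7^46 x·e^(−x/23) dx = 294.170.
Boundary: ½(f(7) + f(46)) = ½(5.16323 + 6.22542) = 5.69433.
Integral + boundary = 299.864.
Order-1 term: 1/12 · (-0.135335 − 0.513116) = -0.0540376.

S_1 ≈ 299.810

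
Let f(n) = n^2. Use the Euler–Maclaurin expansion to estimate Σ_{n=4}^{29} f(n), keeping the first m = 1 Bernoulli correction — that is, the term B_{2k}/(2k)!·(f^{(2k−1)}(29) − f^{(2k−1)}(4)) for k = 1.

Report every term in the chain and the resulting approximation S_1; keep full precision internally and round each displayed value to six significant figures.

∫_4^29 x^2 dx evaluates to 8108.33.
½[f(4) + f(29)] = ½[16.0000 + 841.000] = 428.500.
So far: 8536.83.
k=1: B_{2}/(2)! × [f^{(1)}(29) − f^{(1)}(4)] = 1/12 × (58.0000 − 8.00000) = 4.16667.

S_1 ≈ 8541.00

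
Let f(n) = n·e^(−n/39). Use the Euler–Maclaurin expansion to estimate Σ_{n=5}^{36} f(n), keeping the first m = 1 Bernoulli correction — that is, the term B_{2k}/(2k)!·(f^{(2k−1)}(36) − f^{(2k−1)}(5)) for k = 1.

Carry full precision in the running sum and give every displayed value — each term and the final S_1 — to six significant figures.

S_1 ≈ 356.721

∫_5^36 x·e^(−x/39) dx evaluates to 347.432.
½[f(5) + f(36)] = ½[4.39836 + 14.3026] = 9.35049.
Integral + boundary = 356.782.
Correction k=1: B_{2}/2! · (f^{(1)}(36) − f^{(1)}(5)) = 1/12 · (0.0305611 − 0.766894) = -0.0613611.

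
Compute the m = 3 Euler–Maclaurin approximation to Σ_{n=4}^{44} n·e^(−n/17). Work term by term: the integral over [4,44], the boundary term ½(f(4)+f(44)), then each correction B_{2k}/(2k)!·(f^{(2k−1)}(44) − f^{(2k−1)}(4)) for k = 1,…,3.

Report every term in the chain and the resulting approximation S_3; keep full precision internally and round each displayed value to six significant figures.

S_3 ≈ 207.391

Integral: ∫_4^44 x·e^(−x/17) dx = 204.218.
½[f(4) + f(44)] = ½[3.16135 + 3.30671] = 3.23403.
Integral + boundary = 207.452.
Correction k=1: B_{2}/2! · (f^{(1)}(44) − f^{(1)}(4)) = 1/12 · (-0.119360 − 0.604376) = -0.0603114.
After k=1: 207.391.
Correction k=2: B_{4}/4! · (f^{(3)}(44) − f^{(3)}(4)) = −1/720 · (0.000107077 − 0.00756074) = 1.03523e-05.
After k=2: 207.391.
Correction k=3: B_{6}/6! · (f^{(5)}(44) − f^{(5)}(4)) = 1/30240 · (2.17012e-06 − 4.50872e-05) = -1.41922e-09.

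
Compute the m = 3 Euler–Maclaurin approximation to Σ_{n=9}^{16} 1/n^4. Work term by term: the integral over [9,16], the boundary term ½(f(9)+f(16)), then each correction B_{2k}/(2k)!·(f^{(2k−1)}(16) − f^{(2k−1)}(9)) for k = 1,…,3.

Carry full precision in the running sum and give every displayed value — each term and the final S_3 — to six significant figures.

Integral: ∫_9^16 1/x^4 dx = 0.000375867.
Boundary: ½(f(9) + f(16)) = ½(0.000152416 + 1.52588e-05) = 8.38373e-05.
So far: 0.000459704.
Order-1 term: 1/12 · (-3.81470e-06 − (-6.77404e-05)) = 5.32714e-06.
Partial sum through k=1: 0.000465032.
Order-2 term: −1/720 · (-4.47035e-07 − (-2.50890e-05)) = -3.42250e-08.
Partial sum through k=2: 0.000464997.
Order-3 term: 1/30240 · (-9.77889e-08 − (-1.73455e-05)) = 5.70361e-10.

S_3 ≈ 0.000464998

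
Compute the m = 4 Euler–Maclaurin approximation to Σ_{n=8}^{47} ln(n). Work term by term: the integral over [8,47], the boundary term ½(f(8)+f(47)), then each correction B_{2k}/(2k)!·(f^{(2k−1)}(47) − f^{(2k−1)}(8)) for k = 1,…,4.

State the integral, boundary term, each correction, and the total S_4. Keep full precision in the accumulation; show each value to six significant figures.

The integral term ∫_8^47 ln(x) dx = 125.321.
½[f(8) + f(47)] = ½[2.07944 + 3.85015] = 2.96479.
Running total after boundary: 128.286.
Correction k=1: B_{2}/2! · (f^{(1)}(47) − f^{(1)}(8)) = 1/12 · (0.0212766 − 0.125000) = -0.00864362.
Running total after k=1: 128.278.
Correction k=2: B_{4}/4! · (f^{(3)}(47) − f^{(3)}(8)) = −1/720 · (1.92636e-05 − 0.00390625) = 5.39859e-06.
Running total after k=2: 128.278.
Correction k=3: B_{6}/6! · (f^{(5)}(47) − f^{(5)}(8)) = 1/30240 · (1.04646e-07 − 0.000732422) = -2.42168e-08.
Running total after k=3: 128.278.
Correction k=4: B_{8}/8! · (f^{(7)}(47) − f^{(7)}(8)) = −1/1209600 · (1.42117e-09 − 0.000343323) = 2.83830e-10.

S_4 ≈ 128.278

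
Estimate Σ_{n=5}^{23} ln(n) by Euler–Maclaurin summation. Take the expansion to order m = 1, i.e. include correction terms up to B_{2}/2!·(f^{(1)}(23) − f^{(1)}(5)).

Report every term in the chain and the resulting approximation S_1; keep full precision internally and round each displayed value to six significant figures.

∫_5^23 ln(x) dx evaluates to 46.0692.
Boundary: ½(f(5) + f(23)) = ½(1.60944 + 3.13549) = 2.37247.
So far: 48.4416.
Order-1 term: 1/12 · (0.0434783 − 0.200000) = -0.0130435.

S_1 ≈ 48.4286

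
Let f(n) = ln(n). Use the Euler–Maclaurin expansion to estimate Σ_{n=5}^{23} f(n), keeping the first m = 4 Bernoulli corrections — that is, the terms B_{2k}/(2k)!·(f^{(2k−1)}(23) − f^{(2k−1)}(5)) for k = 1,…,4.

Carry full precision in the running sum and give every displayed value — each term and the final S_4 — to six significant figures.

S_4 ≈ 48.4286

∫_5^23 ln(x) dx evaluates to 46.0692.
Endpoint term: (f(5) + f(23))/2 = (1.60944 + 3.13549)/2 = 2.37247.
Running total after boundary: 48.4416.
Correction k=1: B_{2}/2! · (f^{(1)}(23) − f^{(1)}(5)) = 1/12 · (0.0434783 − 0.200000) = -0.0130435.
Running total after k=1: 48.4286.
Correction k=2: B_{4}/4! · (f^{(3)}(23) − f^{(3)}(5)) = −1/720 · (0.000164379 − 0.0160000) = 2.19939e-05.
Running total after k=2: 48.4286.
Correction k=3: B_{6}/6! · (f^{(5)}(23) − f^{(5)}(5)) = 1/30240 · (3.72883e-06 − 0.00768000) = -2.53845e-07.
Running total after k=3: 48.4286.
Correction k=4: B_{8}/8! · (f^{(7)}(23) − f^{(7)}(5)) = −1/1209600 · (2.11465e-07 − 0.00921600) = 7.61887e-09.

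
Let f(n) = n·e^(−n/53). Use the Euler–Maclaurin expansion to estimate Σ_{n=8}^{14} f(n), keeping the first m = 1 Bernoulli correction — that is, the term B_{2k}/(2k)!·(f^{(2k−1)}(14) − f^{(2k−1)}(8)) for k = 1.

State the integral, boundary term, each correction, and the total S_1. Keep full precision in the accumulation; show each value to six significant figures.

∫_8^14 x·e^(−x/53) dx evaluates to 53.3825.
Boundary: ½(f(8) + f(14)) = ½(6.87917 + 10.7500) = 8.81459.
So far: 62.1971.
Order-1 term: 1/12 · (0.565027 − 0.730101) = -0.0137561.

S_1 ≈ 62.1834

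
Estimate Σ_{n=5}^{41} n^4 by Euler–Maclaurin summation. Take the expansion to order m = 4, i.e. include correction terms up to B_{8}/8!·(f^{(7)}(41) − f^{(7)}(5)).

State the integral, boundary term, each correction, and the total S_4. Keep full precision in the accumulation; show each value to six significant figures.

S_4 ≈ 2.46067e+07

∫_5^41 x^4 dx evaluates to 2.31706e+07.
Boundary: ½(f(5) + f(41)) = ½(625.000 + 2.82576e+06) = 1.41319e+06.
Running total after boundary: 2.45838e+07.
k=1: B_{2}/(2)! × [f^{(1)}(41) − f^{(1)}(5)] = 1/12 × (275684 − 500.000) = 22932.0.
Partial sum through k=1: 2.46067e+07.
k=2: B_{4}/(4)! × [f^{(3)}(41) − f^{(3)}(5)] = −1/720 × (984.000 − 120.000) = -1.20000.
Partial sum through k=2: 2.46067e+07.
k=3: B_{6}/(6)! × [f^{(5)}(41) − f^{(5)}(5)] = 1/30240 × (0.00000 − 0.00000) = 0.00000.
Partial sum through k=3: 2.46067e+07.
k=4: B_{8}/(8)! × [f^{(7)}(41) − f^{(7)}(5)] = −1/1209600 × (0.00000 − 0.00000) = 0.00000.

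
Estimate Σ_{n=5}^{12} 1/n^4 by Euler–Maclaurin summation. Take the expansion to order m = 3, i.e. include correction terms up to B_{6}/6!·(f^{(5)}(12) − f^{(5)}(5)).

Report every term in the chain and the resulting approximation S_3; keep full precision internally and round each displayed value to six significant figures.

The integral term ∫_5^12 1/x^4 dx = 0.00247377.
Endpoint term: (f(5) + f(12))/2 = (0.00160000 + 4.82253e-05)/2 = 0.000824113.
So far: 0.00329788.
Order-1 term: 1/12 · (-1.60751e-05 − (-0.00128000)) = 0.000105327.
Running total after k=1: 0.00340321.
Order-2 term: −1/720 · (-3.34898e-06 − (-0.00153600)) = -2.12868e-06.
Running total after k=2: 0.00340108.
Order-3 term: 1/30240 · (-1.30238e-06 − (-0.00344064)) = 1.13735e-07.

S_3 ≈ 0.00340119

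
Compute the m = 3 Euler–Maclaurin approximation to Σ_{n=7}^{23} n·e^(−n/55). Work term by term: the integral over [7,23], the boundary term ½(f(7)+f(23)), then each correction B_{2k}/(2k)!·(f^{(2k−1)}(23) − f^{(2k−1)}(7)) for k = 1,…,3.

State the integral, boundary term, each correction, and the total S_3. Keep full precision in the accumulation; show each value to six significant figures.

S_3 ≈ 189.242

Integral: ∫_7^23 x·e^(−x/55) dx = 178.622.
Boundary: ½(f(7) + f(23)) = ½(6.16345 + 15.1396) = 10.6515.
Running total after boundary: 189.274.
Order-1 term: 1/12 · (0.382977 − 0.768431) = -0.0321211.
Running total after k=1: 189.242.
Order-2 term: −1/720 · (0.000561806 − 0.000836171) = 3.81063e-07.
Running total after k=2: 189.242.
Order-3 term: 1/30240 · (3.29589e-07 − 4.68865e-07) = -4.60567e-12.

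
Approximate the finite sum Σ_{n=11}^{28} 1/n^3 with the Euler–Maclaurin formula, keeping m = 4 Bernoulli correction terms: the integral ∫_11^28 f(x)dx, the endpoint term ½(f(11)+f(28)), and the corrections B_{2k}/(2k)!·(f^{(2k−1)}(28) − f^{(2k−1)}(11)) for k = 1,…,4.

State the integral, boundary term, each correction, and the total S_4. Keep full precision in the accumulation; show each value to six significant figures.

∫_11^28 1/x^3 dx evaluates to 0.00349448.
½[f(11) + f(28)] = ½[0.000751315 + 4.55539e-05] = 0.000398434.
Running total after boundary: 0.00389291.
k=1: B_{2}/(2)! × [f^{(1)}(28) − f^{(1)}(11)] = 1/12 × (-4.88078e-06 − (-0.000204904)) = 1.66686e-05.
Running total after k=1: 0.00390958.
k=2: B_{4}/(4)! × [f^{(3)}(28) − f^{(3)}(11)] = −1/720 × (-1.24510e-07 − (-3.38684e-05)) = -4.68666e-08.
Running total after k=2: 0.00390953.
k=3: B_{6}/(6)! × [f^{(5)}(28) − f^{(5)}(11)] = 1/30240 × (-6.67016e-09 − (-1.17560e-05)) = 3.88536e-10.
Running total after k=3: 0.00390953.
k=4: B_{8}/(8)! × [f^{(7)}(28) − f^{(7)}(11)] = −1/1209600 × (-6.12566e-10 − (-6.99530e-06)) = -5.78264e-12.

S_4 ≈ 0.00390953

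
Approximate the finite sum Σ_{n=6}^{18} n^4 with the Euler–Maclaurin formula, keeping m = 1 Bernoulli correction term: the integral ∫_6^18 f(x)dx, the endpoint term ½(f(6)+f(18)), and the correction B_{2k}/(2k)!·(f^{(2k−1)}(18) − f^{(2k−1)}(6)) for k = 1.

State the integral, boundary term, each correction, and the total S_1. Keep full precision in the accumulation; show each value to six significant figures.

∫_6^18 x^4 dx evaluates to 376358.
½[f(6) + f(18)] = ½[1296.00 + 104976] = 53136.0.
Running total after boundary: 429494.
Correction k=1: B_{2}/2! · (f^{(1)}(18) − f^{(1)}(6)) = 1/12 · (23328.0 − 864.000) = 1872.00.

S_1 ≈ 431366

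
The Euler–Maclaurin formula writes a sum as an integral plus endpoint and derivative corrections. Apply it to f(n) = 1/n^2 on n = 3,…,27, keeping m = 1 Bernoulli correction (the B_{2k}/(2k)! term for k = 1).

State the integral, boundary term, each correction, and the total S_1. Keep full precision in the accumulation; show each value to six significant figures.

S_1 ≈ 0.358702

Integral: ∫_3^27 1/x^2 dx = 0.296296.
Endpoint term: (f(3) + f(27))/2 = (0.111111 + 0.00137174)/2 = 0.0562414.
Running total after boundary: 0.352538.
Correction k=1: B_{2}/2! · (f^{(1)}(27) − f^{(1)}(3)) = 1/12 · (-0.000101611 − (-0.0740741)) = 0.00616437.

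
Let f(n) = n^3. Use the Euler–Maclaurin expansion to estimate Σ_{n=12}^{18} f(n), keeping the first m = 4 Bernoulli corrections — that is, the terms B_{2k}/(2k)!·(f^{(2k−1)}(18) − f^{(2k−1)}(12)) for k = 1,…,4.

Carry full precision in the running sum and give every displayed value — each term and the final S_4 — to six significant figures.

S_4 ≈ 24885.0

Integral: ∫_12^18 x^3 dx = 21060.0.
½[f(12) + f(18)] = ½[1728.00 + 5832.00] = 3780.00.
So far: 24840.0.
Order-1 term: 1/12 · (972.000 − 432.000) = 45.0000.
Partial sum through k=1: 24885.0.
Order-2 term: −1/720 · (6.00000 − 6.00000) = 0.00000.
Partial sum through k=2: 24885.0.
Order-3 term: 1/30240 · (0.00000 − 0.00000) = 0.00000.
Partial sum through k=3: 24885.0.
Order-4 term: −1/1209600 · (0.00000 − 0.00000) = 0.00000.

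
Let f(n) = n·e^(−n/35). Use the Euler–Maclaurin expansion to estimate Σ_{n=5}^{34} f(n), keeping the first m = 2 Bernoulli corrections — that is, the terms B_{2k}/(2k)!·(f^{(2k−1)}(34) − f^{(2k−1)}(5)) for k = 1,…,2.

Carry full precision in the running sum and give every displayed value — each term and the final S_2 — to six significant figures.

S_2 ≈ 307.992

∫_5^34 x·e^(−x/35) dx evaluates to 299.450.
Boundary: ½(f(5) + f(34)) = ½(4.33439 + 12.8704) = 8.60241.
So far: 308.053.
Correction k=1: B_{2}/2! · (f^{(1)}(34) − f^{(1)}(5)) = 1/12 · (0.0108155 − 0.743038) = -0.0610186.
Running total after k=1: 307.992.
Correction k=2: B_{4}/4! · (f^{(3)}(34) − f^{(3)}(5)) = −1/720 · (0.000626857 − 0.00202187) = 1.93752e-06.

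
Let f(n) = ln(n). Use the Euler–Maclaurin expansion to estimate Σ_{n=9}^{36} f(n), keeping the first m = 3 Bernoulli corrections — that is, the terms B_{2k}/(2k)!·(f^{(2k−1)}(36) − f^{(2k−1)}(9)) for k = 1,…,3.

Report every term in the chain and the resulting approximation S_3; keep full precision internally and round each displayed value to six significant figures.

Integral: ∫_9^36 ln(x) dx = 82.2317.
Endpoint term: (f(9) + f(36))/2 = (2.19722 + 3.58352)/2 = 2.89037.
Running total after boundary: 85.1220.
k=1: B_{2}/(2)! × [f^{(1)}(36) − f^{(1)}(9)] = 1/12 × (0.0277778 − 0.111111) = -0.00694444.
Running total after k=1: 85.1151.
k=2: B_{4}/(4)! × [f^{(3)}(36) − f^{(3)}(9)] = −1/720 × (4.28669e-05 − 0.00274348) = 3.75086e-06.
Running total after k=2: 85.1151.
k=3: B_{6}/(6)! × [f^{(5)}(36) − f^{(5)}(9)] = 1/30240 × (3.96916e-07 − 0.000406442) = -1.34274e-08.

S_3 ≈ 85.1151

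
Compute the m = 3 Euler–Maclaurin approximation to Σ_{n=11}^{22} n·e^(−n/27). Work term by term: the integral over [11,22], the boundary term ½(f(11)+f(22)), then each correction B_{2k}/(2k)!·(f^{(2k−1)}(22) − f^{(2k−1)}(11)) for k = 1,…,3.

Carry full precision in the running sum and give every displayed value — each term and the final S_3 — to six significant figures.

Integral: ∫_11^22 x·e^(−x/27) dx = 96.9525.
½[f(11) + f(22)] = ½[7.31910 + 9.73987] = 8.52949.
Running total after boundary: 105.482.
Order-1 term: 1/12 · (0.0819854 − 0.394295) = -0.0260258.
After k=1: 105.456.
Order-2 term: −1/720 · (0.00132706 − 0.00236631) = 1.44340e-06.
After k=2: 105.456.
Order-3 term: 1/30240 · (3.48650e-06 − 5.75000e-06) = -7.48512e-11.

S_3 ≈ 105.456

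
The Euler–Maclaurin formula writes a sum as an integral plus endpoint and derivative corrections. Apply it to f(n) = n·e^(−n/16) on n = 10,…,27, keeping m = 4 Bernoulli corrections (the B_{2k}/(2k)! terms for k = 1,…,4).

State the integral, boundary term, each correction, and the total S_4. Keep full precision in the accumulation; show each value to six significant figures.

S_4 ≈ 100.548

∫_10^27 x·e^(−x/16) dx evaluates to 95.4016.
Endpoint term: (f(10) + f(27))/2 = (5.35261 + 4.99450)/2 = 5.17356.
So far: 100.575.
Order-1 term: 1/12 · (-0.127175 − 0.200723) = -0.0273248.
Running total after k=1: 100.548.
Order-2 term: −1/720 · (0.000948391 − 0.00496580) = 5.57974e-06.
Running total after k=2: 100.548.
Order-3 term: 1/30240 · (9.34984e-06 − 3.57326e-05) = -8.72444e-10.
Running total after k=3: 100.548.
Order-4 term: −1/1209600 · (5.85743e-08 − 2.03388e-07) = 1.19721e-13.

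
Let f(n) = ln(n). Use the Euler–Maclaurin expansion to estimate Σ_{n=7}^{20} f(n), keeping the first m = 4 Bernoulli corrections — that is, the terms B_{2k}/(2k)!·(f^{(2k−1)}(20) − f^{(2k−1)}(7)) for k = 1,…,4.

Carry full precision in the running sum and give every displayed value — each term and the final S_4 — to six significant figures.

S_4 ≈ 35.7564

Integral: ∫_7^20 ln(x) dx = 33.2933.
½[f(7) + f(20)] = ½[1.94591 + 2.99573] = 2.47082.
Integral + boundary = 35.7641.
k=1: B_{2}/(2)! × [f^{(1)}(20) − f^{(1)}(7)] = 1/12 × (0.0500000 − 0.142857) = -0.00773810.
After k=1: 35.7564.
k=2: B_{4}/(4)! × [f^{(3)}(20) − f^{(3)}(7)] = −1/720 × (0.000250000 − 0.00583090) = 7.75126e-06.
After k=2: 35.7564.
k=3: B_{6}/(6)! × [f^{(5)}(20) − f^{(5)}(7)] = 1/30240 × (7.50000e-06 − 0.00142798) = -4.69734e-08.
After k=3: 35.7564.
k=4: B_{8}/(8)! × [f^{(7)}(20) − f^{(7)}(7)] = −1/1209600 × (5.62500e-07 − 0.000874271) = 7.22312e-10.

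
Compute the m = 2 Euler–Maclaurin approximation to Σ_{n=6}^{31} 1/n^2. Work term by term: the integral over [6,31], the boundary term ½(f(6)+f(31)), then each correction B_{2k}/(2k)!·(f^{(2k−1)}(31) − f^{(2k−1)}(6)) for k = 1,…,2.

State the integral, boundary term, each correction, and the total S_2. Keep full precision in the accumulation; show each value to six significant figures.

The integral term ∫_6^31 1/x^2 dx = 0.134409.
Endpoint term: (f(6) + f(31))/2 = (0.0277778 + 0.00104058)/2 = 0.0144092.
So far: 0.148818.
k=1: B_{2}/(2)! × [f^{(1)}(31) − f^{(1)}(6)] = 1/12 × (-6.71344e-05 − (-0.00925926)) = 0.000766010.
Partial sum through k=1: 0.149584.
k=2: B_{4}/(4)! × [f^{(3)}(31) − f^{(3)}(6)] = −1/720 × (-8.38306e-07 − (-0.00308642)) = -4.28553e-06.

S_2 ≈ 0.149580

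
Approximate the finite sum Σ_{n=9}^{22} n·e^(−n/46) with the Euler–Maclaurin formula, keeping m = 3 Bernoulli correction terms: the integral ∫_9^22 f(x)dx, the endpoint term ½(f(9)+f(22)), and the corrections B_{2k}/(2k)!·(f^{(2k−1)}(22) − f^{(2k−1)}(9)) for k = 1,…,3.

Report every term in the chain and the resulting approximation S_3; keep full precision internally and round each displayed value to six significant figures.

S_3 ≈ 151.982

Integral: ∫_9^22 x·e^(−x/46) dx = 141.491.
Endpoint term: (f(9) + f(22))/2 = (7.40068 + 13.6369)/2 = 10.5188.
Integral + boundary = 152.010.
Order-1 term: 1/12 · (0.323405 − 0.661414) = -0.0281674.
After k=1: 151.982.
Order-2 term: −1/720 · (0.000738718 − 0.00108980) = 4.87610e-07.
After k=2: 151.982.
Order-3 term: 1/30240 · (6.25991e-07 − 8.82333e-07) = -8.47691e-12.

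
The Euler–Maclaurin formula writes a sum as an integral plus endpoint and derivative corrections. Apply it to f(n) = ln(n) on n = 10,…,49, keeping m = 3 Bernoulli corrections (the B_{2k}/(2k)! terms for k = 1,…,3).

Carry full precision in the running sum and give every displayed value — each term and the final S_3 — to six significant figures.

S_3 ≈ 131.764

∫_10^49 ln(x) dx evaluates to 128.673.
Boundary: ½(f(10) + f(49)) = ½(2.30259 + 3.89182) = 3.09720.
Running total after boundary: 131.771.
Correction k=1: B_{2}/2! · (f^{(1)}(49) − f^{(1)}(10)) = 1/12 · (0.0204082 − 0.100000) = -0.00663265.
After k=1: 131.764.
Correction k=2: B_{4}/4! · (f^{(3)}(49) − f^{(3)}(10)) = −1/720 · (1.69997e-05 − 0.00200000) = 2.75417e-06.
After k=2: 131.764.
Correction k=3: B_{6}/6! · (f^{(5)}(49) − f^{(5)}(10)) = 1/30240 · (8.49632e-08 − 0.000240000) = -7.93370e-09.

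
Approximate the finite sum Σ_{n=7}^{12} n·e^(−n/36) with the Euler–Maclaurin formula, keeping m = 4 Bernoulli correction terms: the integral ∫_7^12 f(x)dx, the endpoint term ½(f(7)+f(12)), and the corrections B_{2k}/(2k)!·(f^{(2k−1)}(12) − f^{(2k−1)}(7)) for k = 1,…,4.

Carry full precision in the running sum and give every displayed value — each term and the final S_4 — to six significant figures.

The integral term ∫_7^12 x·e^(−x/36) dx = 36.2898.
½[f(7) + f(12)] = ½[5.76304 + 8.59838] = 7.18071.
Integral + boundary = 43.4705.
Correction k=1: B_{2}/2! · (f^{(1)}(12) − f^{(1)}(7)) = 1/12 · (0.477688 − 0.663207) = -0.0154600.
Running total after k=1: 43.4550.
Correction k=2: B_{4}/4! · (f^{(3)}(12) − f^{(3)}(7)) = −1/720 · (0.00147434 − 0.00178225) = 4.27642e-07.
Running total after k=2: 43.4550.
Correction k=3: B_{6}/6! · (f^{(5)}(12) − f^{(5)}(7)) = 1/30240 · (1.99082e-06 − 2.35552e-06) = -1.20603e-11.
Running total after k=3: 43.4550.
Correction k=4: B_{8}/8! · (f^{(7)}(12) − f^{(7)}(7)) = −1/1209600 · (2.19447e-09 − 2.57396e-09) = 3.13738e-16.

S_4 ≈ 43.4550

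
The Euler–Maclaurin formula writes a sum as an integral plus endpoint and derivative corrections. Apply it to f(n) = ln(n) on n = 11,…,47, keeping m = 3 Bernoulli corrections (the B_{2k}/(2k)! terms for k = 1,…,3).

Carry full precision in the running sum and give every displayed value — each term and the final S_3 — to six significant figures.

S_3 ≈ 121.698

Integral: ∫_11^47 ln(x) dx = 118.580.
½[f(11) + f(47)] = ½[2.39790 + 3.85015] = 3.12402.
So far: 121.704.
Order-1 term: 1/12 · (0.0212766 − 0.0909091) = -0.00580271.
Running total after k=1: 121.698.
Order-2 term: −1/720 · (1.92636e-05 − 0.00150263) = 2.06023e-06.
Running total after k=2: 121.698.
Order-3 term: 1/30240 · (1.04646e-07 − 0.000149021) = -4.92449e-09.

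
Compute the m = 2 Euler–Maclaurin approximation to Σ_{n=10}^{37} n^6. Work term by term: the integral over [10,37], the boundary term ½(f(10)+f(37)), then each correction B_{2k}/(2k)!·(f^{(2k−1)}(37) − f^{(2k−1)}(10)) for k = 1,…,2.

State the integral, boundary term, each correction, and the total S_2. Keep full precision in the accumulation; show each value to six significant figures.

The integral term ∫_10^37 x^6 dx = 1.35603e+10.
Boundary: ½(f(10) + f(37)) = ½(1.00000e+06 + 2.56573e+09) = 1.28336e+09.
Integral + boundary = 1.48436e+10.
Correction k=1: B_{2}/2! · (f^{(1)}(37) − f^{(1)}(10)) = 1/12 · (4.16064e+08 − 600000) = 3.46220e+07.
After k=1: 1.48783e+10.
Correction k=2: B_{4}/4! · (f^{(3)}(37) − f^{(3)}(10)) = −1/720 · (6.07836e+06 − 120000) = -8275.50.

S_2 ≈ 1.48782e+10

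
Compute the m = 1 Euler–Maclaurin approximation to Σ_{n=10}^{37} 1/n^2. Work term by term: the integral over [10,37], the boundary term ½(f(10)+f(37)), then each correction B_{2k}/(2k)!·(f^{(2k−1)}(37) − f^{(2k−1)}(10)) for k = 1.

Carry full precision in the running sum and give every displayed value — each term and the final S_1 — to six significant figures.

∫_10^37 1/x^2 dx evaluates to 0.0729730.
Endpoint term: (f(10) + f(37))/2 = (0.0100000 + 0.000730460)/2 = 0.00536523.
So far: 0.0783382.
Correction k=1: B_{2}/2! · (f^{(1)}(37) − f^{(1)}(10)) = 1/12 · (-3.94843e-05 − (-0.00200000)) = 0.000163376.

S_1 ≈ 0.0785016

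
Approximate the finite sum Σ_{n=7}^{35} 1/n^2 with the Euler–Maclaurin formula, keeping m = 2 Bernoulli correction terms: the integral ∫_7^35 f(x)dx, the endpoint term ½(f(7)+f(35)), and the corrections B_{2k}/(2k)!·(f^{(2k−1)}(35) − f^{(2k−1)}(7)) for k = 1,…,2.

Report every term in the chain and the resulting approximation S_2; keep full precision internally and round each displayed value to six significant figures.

Integral: ∫_7^35 1/x^2 dx = 0.114286.
Endpoint term: (f(7) + f(35))/2 = (0.0204082 + 0.000816327)/2 = 0.0106122.
Running total after boundary: 0.124898.
Correction k=1: B_{2}/2! · (f^{(1)}(35) − f^{(1)}(7)) = 1/12 · (-4.66472e-05 − (-0.00583090)) = 0.000482021.
Partial sum through k=1: 0.125380.
Correction k=2: B_{4}/4! · (f^{(3)}(35) − f^{(3)}(7)) = −1/720 · (-4.56952e-07 − (-0.00142798)) = -1.98267e-06.

S_2 ≈ 0.125378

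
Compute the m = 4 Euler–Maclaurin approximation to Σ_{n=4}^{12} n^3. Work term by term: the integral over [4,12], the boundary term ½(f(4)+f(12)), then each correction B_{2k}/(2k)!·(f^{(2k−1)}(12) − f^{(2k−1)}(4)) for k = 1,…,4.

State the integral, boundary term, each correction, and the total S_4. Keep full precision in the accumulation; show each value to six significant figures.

S_4 ≈ 6048.00

∫_4^12 x^3 dx evaluates to 5120.00.
Endpoint term: (f(4) + f(12))/2 = (64.0000 + 1728.00)/2 = 896.000.
So far: 6016.00.
k=1: B_{2}/(2)! × [f^{(1)}(12) − f^{(1)}(4)] = 1/12 × (432.000 − 48.0000) = 32.0000.
Partial sum through k=1: 6048.00.
k=2: B_{4}/(4)! × [f^{(3)}(12) − f^{(3)}(4)] = −1/720 × (6.00000 − 6.00000) = 0.00000.
Partial sum through k=2: 6048.00.
k=3: B_{6}/(6)! × [f^{(5)}(12) − f^{(5)}(4)] = 1/30240 × (0.00000 − 0.00000) = 0.00000.
Partial sum through k=3: 6048.00.
k=4: B_{8}/(8)! × [f^{(7)}(12) − f^{(7)}(4)] = −1/1209600 × (0.00000 − 0.00000) = 0.00000.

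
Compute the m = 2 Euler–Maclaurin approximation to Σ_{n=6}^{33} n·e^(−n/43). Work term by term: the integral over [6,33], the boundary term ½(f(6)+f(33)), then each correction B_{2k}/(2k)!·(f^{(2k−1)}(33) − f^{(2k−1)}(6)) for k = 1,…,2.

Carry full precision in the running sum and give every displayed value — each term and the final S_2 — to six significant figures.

S_2 ≈ 325.803

Integral: ∫_6^33 x·e^(−x/43) dx = 315.588.
Endpoint term: (f(6) + f(33))/2 = (5.21858 + 15.3186)/2 = 10.2686.
Running total after boundary: 325.856.
Order-1 term: 1/12 · (0.107953 − 0.748400) = -0.0533706.
Running total after k=1: 325.803.
Order-2 term: −1/720 · (0.000560493 − 0.00134555) = 1.09036e-06.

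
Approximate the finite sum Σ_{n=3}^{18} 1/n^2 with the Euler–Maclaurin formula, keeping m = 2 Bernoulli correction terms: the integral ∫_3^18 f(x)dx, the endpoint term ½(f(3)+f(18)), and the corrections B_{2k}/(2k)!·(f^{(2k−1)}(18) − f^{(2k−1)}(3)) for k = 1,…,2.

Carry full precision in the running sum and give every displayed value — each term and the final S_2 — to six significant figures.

S_2 ≈ 0.340884

Integral: ∫_3^18 1/x^2 dx = 0.277778.
Boundary: ½(f(3) + f(18)) = ½(0.111111 + 0.00308642) = 0.0570988.
So far: 0.334877.
k=1: B_{2}/(2)! × [f^{(1)}(18) − f^{(1)}(3)] = 1/12 × (-0.000342936 − (-0.0740741)) = 0.00614426.
Running total after k=1: 0.341021.
k=2: B_{4}/(4)! × [f^{(3)}(18) − f^{(3)}(3)] = −1/720 × (-1.27013e-05 − (-0.0987654)) = -0.000137157.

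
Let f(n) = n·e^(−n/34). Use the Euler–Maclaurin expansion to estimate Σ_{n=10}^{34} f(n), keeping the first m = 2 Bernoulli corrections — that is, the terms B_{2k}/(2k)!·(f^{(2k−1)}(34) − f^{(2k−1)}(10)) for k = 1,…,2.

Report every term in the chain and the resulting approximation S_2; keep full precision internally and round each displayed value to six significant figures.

S_2 ≈ 274.201

∫_10^34 x·e^(−x/34) dx evaluates to 264.265.
Boundary: ½(f(10) + f(34)) = ½(7.45189 + 12.5079) = 9.97989.
So far: 274.245.
Correction k=1: B_{2}/2! · (f^{(1)}(34) − f^{(1)}(10)) = 1/12 · (0.00000 − 0.526016) = -0.0438346.
Partial sum through k=1: 274.201.
Correction k=2: B_{4}/4! · (f^{(3)}(34) − f^{(3)}(10)) = −1/720 · (0.000636470 − 0.00174428) = 1.53863e-06.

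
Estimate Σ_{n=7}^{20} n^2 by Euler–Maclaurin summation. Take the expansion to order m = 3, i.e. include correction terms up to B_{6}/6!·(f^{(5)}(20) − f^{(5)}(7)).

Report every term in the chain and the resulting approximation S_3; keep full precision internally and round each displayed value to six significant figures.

Integral: ∫_7^20 x^2 dx = 2552.33.
½[f(7) + f(20)] = ½[49.0000 + 400.000] = 224.500.
Integral + boundary = 2776.83.
k=1: B_{2}/(2)! × [f^{(1)}(20) − f^{(1)}(7)] = 1/12 × (40.0000 − 14.0000) = 2.16667.
Partial sum through k=1: 2779.00.
k=2: B_{4}/(4)! × [f^{(3)}(20) − f^{(3)}(7)] = −1/720 × (0.00000 − 0.00000) = 0.00000.
Partial sum through k=2: 2779.00.
k=3: B_{6}/(6)! × [f^{(5)}(20) − f^{(5)}(7)] = 1/30240 × (0.00000 − 0.00000) = 0.00000.

S_3 ≈ 2779.00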